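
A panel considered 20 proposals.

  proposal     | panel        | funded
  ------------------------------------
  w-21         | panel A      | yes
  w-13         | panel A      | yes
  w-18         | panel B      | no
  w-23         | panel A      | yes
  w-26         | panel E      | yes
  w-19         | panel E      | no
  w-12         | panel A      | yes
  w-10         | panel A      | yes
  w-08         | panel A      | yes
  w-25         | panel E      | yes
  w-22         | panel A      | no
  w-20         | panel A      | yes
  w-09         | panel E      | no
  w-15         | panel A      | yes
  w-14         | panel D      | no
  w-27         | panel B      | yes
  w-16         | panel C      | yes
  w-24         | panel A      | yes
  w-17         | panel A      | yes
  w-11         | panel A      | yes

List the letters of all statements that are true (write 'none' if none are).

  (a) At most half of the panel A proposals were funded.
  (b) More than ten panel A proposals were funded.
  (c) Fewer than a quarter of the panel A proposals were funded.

(b)

|A| = 12, |A ∩ B| = 11, |A ∖ B| = 1.
(a) |A ∩ B| ≤ |A ∖ B|: fails.
(b) |A ∩ B| > 10: holds.
(c) |A ∩ B| / |A| < 1/4: fails.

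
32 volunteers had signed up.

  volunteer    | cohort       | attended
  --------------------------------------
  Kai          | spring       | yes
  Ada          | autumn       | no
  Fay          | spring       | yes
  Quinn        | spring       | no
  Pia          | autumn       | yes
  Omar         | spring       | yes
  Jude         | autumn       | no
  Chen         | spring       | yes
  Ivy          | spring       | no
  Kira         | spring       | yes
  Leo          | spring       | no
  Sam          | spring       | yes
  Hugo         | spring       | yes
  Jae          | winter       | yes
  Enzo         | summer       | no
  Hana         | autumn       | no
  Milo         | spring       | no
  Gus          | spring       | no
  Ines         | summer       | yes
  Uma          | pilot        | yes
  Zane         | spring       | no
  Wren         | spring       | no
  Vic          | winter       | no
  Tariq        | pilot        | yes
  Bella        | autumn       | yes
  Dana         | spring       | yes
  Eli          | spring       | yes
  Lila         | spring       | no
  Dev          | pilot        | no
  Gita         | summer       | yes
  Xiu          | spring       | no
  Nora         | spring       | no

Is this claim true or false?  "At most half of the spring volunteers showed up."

True

'At most half of the spring volunteers showed up' holds iff |A ∩ B| ≤ |A ∖ B|.
|A| = 19, |A ∩ B| = 9, |A ∖ B| = 10.
9 < 10, so the statement is true.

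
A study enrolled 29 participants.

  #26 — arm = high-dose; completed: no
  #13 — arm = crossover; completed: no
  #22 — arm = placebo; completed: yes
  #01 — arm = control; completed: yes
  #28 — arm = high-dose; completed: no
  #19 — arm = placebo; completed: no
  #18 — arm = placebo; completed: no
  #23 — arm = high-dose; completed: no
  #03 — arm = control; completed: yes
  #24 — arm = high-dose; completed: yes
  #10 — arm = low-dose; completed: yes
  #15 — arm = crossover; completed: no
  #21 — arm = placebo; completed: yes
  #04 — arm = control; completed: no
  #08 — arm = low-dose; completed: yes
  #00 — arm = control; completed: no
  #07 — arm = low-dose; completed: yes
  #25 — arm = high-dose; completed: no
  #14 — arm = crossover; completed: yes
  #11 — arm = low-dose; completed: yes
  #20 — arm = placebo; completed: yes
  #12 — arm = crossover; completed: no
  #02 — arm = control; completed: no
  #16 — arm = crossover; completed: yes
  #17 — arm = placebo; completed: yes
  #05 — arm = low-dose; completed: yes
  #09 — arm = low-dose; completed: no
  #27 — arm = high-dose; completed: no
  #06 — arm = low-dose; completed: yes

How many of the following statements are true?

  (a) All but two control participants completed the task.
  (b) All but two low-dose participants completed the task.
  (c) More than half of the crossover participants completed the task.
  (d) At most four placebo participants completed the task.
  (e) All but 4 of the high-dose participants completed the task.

(a) control: |A| = 5, |A ∩ B| = 2; needs |A ∖ B| = 2 — false.
(b) low-dose: |A| = 7, |A ∩ B| = 6; needs |A ∖ B| = 2 — false.
(c) crossover: |A| = 5, |A ∩ B| = 2; needs |A ∩ B| > |A ∖ B| — false.
(d) placebo: |A| = 6, |A ∩ B| = 4; needs |A ∩ B| ≤ 4 — true.
(e) high-dose: |A| = 6, |A ∩ B| = 1; needs |A ∖ B| = 4 — false.

1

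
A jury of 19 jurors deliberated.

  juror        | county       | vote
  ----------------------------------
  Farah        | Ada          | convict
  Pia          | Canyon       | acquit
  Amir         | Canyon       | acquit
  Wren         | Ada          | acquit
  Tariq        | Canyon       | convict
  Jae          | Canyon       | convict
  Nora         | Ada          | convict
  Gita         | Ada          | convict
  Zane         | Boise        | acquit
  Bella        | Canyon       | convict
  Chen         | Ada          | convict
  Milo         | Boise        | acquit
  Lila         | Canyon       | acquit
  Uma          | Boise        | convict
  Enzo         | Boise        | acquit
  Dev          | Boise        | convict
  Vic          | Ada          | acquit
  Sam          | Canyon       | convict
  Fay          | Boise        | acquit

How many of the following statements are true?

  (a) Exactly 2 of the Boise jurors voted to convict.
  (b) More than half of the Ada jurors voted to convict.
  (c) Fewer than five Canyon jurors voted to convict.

3

(a) Boise: |A| = 6, |A ∩ B| = 2; needs |A ∩ B| = 2 — true.
(b) Ada: |A| = 6, |A ∩ B| = 4; needs |A ∩ B| > |A ∖ B| — true.
(c) Canyon: |A| = 7, |A ∩ B| = 4; needs |A ∩ B| < 5 — true.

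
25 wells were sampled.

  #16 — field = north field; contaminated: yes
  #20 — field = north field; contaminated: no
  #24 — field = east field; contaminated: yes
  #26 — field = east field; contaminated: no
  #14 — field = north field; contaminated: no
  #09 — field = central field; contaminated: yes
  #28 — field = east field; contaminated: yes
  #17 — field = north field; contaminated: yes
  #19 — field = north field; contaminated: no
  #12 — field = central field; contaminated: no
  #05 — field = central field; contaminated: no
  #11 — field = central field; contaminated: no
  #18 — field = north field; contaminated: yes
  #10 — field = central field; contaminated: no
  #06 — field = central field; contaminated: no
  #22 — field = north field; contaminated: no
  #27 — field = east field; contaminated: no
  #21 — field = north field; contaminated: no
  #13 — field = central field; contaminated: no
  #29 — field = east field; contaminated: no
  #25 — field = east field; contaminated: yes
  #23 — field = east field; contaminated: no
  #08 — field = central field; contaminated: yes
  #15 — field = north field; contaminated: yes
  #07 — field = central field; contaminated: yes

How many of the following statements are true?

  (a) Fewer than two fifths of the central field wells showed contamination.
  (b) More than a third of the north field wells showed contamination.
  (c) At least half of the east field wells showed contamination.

(a) central field: |A| = 9, |A ∩ B| = 3; needs |A ∩ B| / |A| < 2/5 — true.
(b) north field: |A| = 9, |A ∩ B| = 4; needs |A ∩ B| / |A| > 1/3 — true.
(c) east field: |A| = 7, |A ∩ B| = 3; needs |A ∩ B| ≥ |A ∖ B| — false.

2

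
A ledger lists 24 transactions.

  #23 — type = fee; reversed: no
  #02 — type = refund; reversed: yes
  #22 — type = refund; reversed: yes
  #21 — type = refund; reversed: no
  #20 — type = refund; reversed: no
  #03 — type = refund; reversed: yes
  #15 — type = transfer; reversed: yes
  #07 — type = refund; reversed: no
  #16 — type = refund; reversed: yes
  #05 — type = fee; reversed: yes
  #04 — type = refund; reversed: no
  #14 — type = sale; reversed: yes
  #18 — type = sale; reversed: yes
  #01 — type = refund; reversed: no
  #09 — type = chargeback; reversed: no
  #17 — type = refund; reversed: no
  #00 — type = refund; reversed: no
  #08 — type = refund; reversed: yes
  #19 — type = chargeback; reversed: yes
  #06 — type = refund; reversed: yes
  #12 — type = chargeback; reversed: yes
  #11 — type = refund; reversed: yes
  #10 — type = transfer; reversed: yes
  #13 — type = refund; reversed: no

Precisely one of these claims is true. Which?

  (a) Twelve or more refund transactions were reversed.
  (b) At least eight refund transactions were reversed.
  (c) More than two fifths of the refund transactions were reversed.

(c)

|A| = 15, |A ∩ B| = 7, |A ∖ B| = 8.
(a) requires |A ∩ B| ≥ 12: false.
(b) requires |A ∩ B| ≥ 8: false.
(c) requires |A ∩ B| / |A| > 2/5: true.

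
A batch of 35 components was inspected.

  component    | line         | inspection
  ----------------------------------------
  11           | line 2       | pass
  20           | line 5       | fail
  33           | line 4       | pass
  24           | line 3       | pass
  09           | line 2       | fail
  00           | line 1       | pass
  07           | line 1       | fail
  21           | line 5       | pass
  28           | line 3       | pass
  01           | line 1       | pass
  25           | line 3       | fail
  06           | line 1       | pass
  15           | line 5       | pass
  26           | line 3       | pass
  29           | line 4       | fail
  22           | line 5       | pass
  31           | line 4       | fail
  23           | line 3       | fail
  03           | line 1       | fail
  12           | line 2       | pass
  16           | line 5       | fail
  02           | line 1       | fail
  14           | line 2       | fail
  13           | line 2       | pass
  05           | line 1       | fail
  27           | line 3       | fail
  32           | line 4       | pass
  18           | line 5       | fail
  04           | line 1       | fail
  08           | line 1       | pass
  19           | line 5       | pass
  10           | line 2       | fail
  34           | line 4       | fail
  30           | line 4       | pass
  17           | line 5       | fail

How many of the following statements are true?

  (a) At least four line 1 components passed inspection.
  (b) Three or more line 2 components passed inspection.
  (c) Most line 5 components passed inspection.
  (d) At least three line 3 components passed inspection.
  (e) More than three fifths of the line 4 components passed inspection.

(a) line 1: |A| = 9, |A ∩ B| = 4; needs |A ∩ B| ≥ 4 — true.
(b) line 2: |A| = 6, |A ∩ B| = 3; needs |A ∩ B| ≥ 3 — true.
(c) line 5: |A| = 8, |A ∩ B| = 4; needs |A ∩ B| > |A ∖ B| — false.
(d) line 3: |A| = 6, |A ∩ B| = 3; needs |A ∩ B| ≥ 3 — true.
(e) line 4: |A| = 6, |A ∩ B| = 3; needs |A ∩ B| / |A| > 3/5 — false.

3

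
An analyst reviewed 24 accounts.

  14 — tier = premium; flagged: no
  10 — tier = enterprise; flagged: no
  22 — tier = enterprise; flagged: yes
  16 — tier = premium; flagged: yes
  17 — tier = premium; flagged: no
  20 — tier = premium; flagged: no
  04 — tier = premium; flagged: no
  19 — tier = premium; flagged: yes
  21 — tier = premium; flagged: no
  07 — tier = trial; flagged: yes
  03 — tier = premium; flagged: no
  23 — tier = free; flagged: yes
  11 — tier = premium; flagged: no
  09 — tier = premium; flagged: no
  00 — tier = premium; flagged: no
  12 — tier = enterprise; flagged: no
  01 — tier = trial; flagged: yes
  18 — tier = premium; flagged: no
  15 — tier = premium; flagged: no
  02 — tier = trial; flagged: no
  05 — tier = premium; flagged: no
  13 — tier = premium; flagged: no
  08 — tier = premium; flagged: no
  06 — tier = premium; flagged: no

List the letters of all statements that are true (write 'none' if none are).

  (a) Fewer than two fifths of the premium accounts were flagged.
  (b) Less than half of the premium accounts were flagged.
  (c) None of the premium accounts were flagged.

|A| = 17, |A ∩ B| = 2, |A ∖ B| = 15.
(a) |A ∩ B| / |A| < 2/5: holds.
(b) |A ∩ B| < |A ∖ B|: holds.
(c) A ∩ B = ∅ (|A ∩ B| = 0): fails.

(a), (b)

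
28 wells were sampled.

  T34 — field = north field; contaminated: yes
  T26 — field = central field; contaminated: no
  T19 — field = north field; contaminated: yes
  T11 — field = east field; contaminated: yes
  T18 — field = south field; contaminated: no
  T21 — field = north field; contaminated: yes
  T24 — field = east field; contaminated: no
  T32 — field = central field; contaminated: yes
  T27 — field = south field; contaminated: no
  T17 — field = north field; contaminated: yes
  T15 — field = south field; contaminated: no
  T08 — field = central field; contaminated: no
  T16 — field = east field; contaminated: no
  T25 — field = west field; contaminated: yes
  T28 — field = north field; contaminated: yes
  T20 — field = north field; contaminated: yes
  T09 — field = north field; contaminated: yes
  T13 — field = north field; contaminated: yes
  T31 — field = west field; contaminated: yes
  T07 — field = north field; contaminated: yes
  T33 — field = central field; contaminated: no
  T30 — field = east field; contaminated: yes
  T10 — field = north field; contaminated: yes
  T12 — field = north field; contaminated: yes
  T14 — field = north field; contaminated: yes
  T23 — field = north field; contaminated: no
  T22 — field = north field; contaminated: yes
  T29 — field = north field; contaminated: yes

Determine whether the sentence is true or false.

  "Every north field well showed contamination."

False

Truth condition: A ⊆ B, i.e. every element of A is in B (|A ∖ B| = 0).
|A| = 15, |A ∩ B| = 14, |A ∖ B| = 1.
So the statement is false.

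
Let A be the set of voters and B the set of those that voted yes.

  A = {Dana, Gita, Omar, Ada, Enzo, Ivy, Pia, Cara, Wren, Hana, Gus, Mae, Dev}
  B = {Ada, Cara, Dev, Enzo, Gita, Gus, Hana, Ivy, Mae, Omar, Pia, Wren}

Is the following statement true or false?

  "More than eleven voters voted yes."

True

'More than eleven voters voted yes' holds iff |A ∩ B| > 11.
A (the restrictor) = {Dana, Gita, Omar, Ada, Enzo, Ivy, Pia, Cara, Wren, Hana, Gus, Mae, Dev}, |A| = 13.
A ∩ B = {Gita, Omar, Ada, Enzo, Ivy, Pia, Cara, Wren, Hana, Gus, Mae, Dev}, so |A ∩ B| = 12.
|A ∩ B| = 12, so the statement is true.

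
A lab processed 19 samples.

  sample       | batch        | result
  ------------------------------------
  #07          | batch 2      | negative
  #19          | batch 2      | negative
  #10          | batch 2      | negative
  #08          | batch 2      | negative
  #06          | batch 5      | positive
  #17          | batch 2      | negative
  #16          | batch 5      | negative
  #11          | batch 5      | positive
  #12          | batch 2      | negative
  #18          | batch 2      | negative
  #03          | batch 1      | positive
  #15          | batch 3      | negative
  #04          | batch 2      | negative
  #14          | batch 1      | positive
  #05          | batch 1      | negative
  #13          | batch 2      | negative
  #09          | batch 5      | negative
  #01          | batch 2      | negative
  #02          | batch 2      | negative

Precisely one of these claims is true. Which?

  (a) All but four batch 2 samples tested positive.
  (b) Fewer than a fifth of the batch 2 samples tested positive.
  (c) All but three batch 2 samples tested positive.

|A| = 11, |A ∩ B| = 0, |A ∖ B| = 11.
(a) requires |A ∖ B| = 4: false.
(b) requires |A ∩ B| / |A| < 1/5: true.
(c) requires |A ∖ B| = 3: false.

(b)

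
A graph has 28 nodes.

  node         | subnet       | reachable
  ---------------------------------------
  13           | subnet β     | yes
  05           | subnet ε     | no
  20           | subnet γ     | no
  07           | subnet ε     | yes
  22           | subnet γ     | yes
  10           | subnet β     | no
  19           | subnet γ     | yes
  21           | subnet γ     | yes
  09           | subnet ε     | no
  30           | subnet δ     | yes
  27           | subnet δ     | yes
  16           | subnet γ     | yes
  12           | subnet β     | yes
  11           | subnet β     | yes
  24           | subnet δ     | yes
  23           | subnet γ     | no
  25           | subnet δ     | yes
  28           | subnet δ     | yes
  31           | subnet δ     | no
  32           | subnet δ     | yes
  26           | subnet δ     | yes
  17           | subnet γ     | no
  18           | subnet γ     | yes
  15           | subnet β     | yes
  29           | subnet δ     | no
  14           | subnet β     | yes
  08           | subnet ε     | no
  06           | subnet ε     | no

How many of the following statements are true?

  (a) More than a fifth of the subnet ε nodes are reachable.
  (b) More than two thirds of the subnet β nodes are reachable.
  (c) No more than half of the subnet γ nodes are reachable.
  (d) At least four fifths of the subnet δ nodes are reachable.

(a) subnet ε: |A| = 5, |A ∩ B| = 1; needs |A ∩ B| / |A| > 1/5 — false.
(b) subnet β: |A| = 6, |A ∩ B| = 5; needs |A ∩ B| / |A| > 2/3 — true.
(c) subnet γ: |A| = 8, |A ∩ B| = 5; needs |A ∩ B| ≤ |A ∖ B| — false.
(d) subnet δ: |A| = 9, |A ∩ B| = 7; needs |A ∩ B| / |A| ≥ 4/5 — false.

1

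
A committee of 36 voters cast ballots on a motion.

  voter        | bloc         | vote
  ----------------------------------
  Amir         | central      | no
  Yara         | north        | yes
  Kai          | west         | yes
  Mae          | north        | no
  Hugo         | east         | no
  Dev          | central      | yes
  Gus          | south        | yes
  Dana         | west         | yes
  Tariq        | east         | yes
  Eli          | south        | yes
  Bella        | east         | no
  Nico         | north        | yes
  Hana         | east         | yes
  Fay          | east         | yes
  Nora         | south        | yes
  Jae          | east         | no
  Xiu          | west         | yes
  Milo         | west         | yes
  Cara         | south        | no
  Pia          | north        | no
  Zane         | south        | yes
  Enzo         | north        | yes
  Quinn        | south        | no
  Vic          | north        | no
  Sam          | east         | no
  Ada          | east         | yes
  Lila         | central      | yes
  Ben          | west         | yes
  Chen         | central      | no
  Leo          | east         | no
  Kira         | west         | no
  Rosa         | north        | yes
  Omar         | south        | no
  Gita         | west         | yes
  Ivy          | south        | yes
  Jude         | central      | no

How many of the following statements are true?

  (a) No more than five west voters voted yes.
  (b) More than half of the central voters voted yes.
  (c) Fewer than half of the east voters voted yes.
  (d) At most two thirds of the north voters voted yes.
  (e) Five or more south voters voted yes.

(a) west: |A| = 7, |A ∩ B| = 6; needs |A ∩ B| ≤ 5 — false.
(b) central: |A| = 5, |A ∩ B| = 2; needs |A ∩ B| > |A ∖ B| — false.
(c) east: |A| = 9, |A ∩ B| = 4; needs |A ∩ B| < |A ∖ B| — true.
(d) north: |A| = 7, |A ∩ B| = 4; needs |A ∩ B| / |A| ≤ 2/3 — true.
(e) south: |A| = 8, |A ∩ B| = 5; needs |A ∩ B| ≥ 5 — true.

3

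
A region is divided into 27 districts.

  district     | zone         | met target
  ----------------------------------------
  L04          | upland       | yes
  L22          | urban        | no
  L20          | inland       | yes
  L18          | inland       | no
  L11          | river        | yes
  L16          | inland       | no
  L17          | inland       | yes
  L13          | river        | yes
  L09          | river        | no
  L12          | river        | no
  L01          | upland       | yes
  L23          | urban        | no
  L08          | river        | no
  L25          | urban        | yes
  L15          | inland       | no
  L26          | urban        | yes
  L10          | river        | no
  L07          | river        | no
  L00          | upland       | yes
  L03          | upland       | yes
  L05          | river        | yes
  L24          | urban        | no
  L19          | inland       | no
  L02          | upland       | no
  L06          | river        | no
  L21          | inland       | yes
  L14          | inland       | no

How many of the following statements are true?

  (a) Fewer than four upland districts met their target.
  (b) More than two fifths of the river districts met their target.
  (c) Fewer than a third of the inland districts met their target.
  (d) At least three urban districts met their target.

0

(a) upland: |A| = 5, |A ∩ B| = 4; needs |A ∩ B| < 4 — false.
(b) river: |A| = 9, |A ∩ B| = 3; needs |A ∩ B| / |A| > 2/5 — false.
(c) inland: |A| = 8, |A ∩ B| = 3; needs |A ∩ B| / |A| < 1/3 — false.
(d) urban: |A| = 5, |A ∩ B| = 2; needs |A ∩ B| ≥ 3 — false.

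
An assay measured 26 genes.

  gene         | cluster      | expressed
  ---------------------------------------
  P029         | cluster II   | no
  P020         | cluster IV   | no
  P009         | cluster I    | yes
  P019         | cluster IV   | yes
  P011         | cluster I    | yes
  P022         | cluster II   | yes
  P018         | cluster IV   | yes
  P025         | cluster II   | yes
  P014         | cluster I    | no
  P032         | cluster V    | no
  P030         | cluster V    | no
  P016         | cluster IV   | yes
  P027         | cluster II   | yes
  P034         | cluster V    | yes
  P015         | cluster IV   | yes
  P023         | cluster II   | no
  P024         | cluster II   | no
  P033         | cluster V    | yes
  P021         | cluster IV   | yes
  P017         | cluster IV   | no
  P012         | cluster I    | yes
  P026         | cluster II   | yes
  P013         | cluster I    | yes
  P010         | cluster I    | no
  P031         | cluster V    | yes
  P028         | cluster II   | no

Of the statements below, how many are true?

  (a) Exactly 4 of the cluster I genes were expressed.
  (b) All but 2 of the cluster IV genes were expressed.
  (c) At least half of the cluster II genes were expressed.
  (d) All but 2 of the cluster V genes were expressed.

4

(a) cluster I: |A| = 6, |A ∩ B| = 4; needs |A ∩ B| = 4 — true.
(b) cluster IV: |A| = 7, |A ∩ B| = 5; needs |A ∖ B| = 2 — true.
(c) cluster II: |A| = 8, |A ∩ B| = 4; needs |A ∩ B| ≥ |A ∖ B| — true.
(d) cluster V: |A| = 5, |A ∩ B| = 3; needs |A ∖ B| = 2 — true.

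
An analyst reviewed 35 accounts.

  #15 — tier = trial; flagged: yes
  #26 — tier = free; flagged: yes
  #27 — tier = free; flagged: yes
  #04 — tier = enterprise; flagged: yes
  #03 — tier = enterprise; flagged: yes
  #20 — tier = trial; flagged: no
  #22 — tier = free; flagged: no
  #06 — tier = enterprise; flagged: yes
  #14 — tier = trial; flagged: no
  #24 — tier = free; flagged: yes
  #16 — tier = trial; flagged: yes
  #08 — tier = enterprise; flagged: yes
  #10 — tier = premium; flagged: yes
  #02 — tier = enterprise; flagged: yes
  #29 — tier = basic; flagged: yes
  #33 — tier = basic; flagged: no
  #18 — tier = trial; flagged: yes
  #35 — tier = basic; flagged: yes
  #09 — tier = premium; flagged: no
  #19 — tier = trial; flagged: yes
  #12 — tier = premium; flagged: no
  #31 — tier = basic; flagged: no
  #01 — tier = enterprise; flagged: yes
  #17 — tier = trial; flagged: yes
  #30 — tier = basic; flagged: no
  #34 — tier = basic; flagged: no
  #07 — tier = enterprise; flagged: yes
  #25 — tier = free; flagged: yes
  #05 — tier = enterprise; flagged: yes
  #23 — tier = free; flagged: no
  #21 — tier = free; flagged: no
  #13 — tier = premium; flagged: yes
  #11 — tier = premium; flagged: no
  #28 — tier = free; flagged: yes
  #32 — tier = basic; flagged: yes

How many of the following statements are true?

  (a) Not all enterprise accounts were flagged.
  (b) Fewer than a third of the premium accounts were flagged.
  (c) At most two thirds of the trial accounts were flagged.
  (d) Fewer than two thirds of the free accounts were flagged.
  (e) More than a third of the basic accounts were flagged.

2

(a) enterprise: |A| = 8, |A ∩ B| = 8; needs A ⊄ B (|A ∖ B| ≥ 1) — false.
(b) premium: |A| = 5, |A ∩ B| = 2; needs |A ∩ B| / |A| < 1/3 — false.
(c) trial: |A| = 7, |A ∩ B| = 5; needs |A ∩ B| / |A| ≤ 2/3 — false.
(d) free: |A| = 8, |A ∩ B| = 5; needs |A ∩ B| / |A| < 2/3 — true.
(e) basic: |A| = 7, |A ∩ B| = 3; needs |A ∩ B| / |A| > 1/3 — true.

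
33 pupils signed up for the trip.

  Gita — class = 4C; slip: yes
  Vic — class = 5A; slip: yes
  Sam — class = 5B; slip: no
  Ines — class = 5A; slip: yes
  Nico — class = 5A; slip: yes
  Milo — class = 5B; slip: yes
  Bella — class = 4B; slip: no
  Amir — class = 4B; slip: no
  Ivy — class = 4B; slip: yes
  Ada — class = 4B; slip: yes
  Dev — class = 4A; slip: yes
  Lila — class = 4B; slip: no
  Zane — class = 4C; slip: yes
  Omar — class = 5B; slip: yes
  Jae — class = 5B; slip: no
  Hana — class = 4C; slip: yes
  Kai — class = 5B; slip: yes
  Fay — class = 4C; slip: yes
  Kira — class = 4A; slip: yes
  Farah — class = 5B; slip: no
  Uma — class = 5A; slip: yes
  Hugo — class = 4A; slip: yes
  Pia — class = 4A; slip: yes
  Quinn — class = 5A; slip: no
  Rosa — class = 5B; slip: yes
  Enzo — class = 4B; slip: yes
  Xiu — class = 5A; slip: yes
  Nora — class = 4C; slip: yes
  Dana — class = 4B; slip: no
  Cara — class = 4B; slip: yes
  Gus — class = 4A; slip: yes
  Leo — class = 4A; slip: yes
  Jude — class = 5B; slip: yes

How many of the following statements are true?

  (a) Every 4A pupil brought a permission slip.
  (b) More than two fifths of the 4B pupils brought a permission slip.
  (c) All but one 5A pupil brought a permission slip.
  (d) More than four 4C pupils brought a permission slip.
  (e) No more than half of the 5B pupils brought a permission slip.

(a) 4A: |A| = 6, |A ∩ B| = 6; needs A ⊆ B, i.e. every element of A is in B (|A ∖ B| = 0) — true.
(b) 4B: |A| = 8, |A ∩ B| = 4; needs |A ∩ B| / |A| > 2/5 — true.
(c) 5A: |A| = 6, |A ∩ B| = 5; needs |A ∖ B| = 1 — true.
(d) 4C: |A| = 5, |A ∩ B| = 5; needs |A ∩ B| > 4 — true.
(e) 5B: |A| = 8, |A ∩ B| = 5; needs |A ∩ B| ≤ |A ∖ B| — false.

4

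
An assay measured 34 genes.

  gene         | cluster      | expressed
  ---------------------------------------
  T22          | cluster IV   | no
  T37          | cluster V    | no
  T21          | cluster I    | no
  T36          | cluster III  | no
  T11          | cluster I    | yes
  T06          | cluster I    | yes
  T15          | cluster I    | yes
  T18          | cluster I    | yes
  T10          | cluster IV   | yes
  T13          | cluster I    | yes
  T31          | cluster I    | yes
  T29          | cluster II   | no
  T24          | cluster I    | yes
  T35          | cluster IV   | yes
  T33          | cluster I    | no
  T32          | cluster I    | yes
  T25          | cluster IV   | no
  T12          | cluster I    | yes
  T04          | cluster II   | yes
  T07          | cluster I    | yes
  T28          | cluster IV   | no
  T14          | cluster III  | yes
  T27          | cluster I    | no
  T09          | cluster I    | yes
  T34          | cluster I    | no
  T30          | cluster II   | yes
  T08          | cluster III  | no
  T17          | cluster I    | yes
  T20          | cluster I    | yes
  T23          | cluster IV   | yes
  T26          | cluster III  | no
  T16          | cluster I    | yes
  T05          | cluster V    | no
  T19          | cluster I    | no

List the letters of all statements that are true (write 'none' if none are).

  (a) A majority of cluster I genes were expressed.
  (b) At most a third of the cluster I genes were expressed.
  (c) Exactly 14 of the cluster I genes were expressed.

(a), (c)

|A| = 19, |A ∩ B| = 14, |A ∖ B| = 5.
(a) |A ∩ B| > |A ∖ B|: holds.
(b) |A ∩ B| / |A| ≤ 1/3: fails.
(c) |A ∩ B| = 14: holds.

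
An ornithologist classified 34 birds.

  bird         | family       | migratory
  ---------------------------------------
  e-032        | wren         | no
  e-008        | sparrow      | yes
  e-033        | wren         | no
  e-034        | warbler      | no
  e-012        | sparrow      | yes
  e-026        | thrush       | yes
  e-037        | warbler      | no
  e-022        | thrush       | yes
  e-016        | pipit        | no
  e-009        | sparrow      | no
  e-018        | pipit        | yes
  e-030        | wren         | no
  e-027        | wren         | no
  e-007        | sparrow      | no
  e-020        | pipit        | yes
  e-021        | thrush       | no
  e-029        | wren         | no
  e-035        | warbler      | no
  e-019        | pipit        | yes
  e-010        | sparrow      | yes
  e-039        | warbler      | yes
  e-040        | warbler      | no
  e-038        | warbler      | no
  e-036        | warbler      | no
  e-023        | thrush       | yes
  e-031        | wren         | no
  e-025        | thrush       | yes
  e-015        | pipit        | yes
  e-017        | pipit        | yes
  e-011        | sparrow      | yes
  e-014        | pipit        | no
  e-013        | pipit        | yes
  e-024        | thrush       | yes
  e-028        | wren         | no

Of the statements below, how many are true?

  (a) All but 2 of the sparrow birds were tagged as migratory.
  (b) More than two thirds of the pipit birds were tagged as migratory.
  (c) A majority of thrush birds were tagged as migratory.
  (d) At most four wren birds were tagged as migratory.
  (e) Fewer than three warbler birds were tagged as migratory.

5

(a) sparrow: |A| = 6, |A ∩ B| = 4; needs |A ∖ B| = 2 — true.
(b) pipit: |A| = 8, |A ∩ B| = 6; needs |A ∩ B| / |A| > 2/3 — true.
(c) thrush: |A| = 6, |A ∩ B| = 5; needs |A ∩ B| > |A ∖ B| — true.
(d) wren: |A| = 7, |A ∩ B| = 0; needs |A ∩ B| ≤ 4 — true.
(e) warbler: |A| = 7, |A ∩ B| = 1; needs |A ∩ B| < 3 — true.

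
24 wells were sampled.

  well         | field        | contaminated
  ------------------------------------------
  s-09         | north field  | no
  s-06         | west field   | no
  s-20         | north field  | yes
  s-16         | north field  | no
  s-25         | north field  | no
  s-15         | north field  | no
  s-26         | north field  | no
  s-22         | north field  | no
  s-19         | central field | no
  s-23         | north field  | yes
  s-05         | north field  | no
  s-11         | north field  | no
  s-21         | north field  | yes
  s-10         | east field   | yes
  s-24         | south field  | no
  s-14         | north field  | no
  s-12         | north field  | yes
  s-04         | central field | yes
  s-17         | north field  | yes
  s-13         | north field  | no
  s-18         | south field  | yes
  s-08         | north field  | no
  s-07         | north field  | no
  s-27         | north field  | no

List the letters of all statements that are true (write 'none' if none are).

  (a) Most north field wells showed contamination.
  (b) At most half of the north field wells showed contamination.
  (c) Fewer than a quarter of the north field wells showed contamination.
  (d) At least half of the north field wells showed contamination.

(b)

|A| = 18, |A ∩ B| = 5, |A ∖ B| = 13.
(a) |A ∩ B| > |A ∖ B|: fails.
(b) |A ∩ B| ≤ |A ∖ B|: holds.
(c) |A ∩ B| / |A| < 1/4: fails.
(d) |A ∩ B| ≥ |A ∖ B|: fails.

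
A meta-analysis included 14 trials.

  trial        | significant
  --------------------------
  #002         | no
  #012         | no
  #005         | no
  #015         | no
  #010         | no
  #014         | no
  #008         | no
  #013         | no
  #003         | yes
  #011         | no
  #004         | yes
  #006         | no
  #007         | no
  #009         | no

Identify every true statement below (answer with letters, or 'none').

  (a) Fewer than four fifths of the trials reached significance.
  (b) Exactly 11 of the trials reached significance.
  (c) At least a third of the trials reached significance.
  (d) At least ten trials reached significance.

(a)

|A| = 14, |A ∩ B| = 2, |A ∖ B| = 12.
(a) |A ∩ B| / |A| < 4/5: holds.
(b) |A ∩ B| = 11: fails.
(c) |A ∩ B| / |A| ≥ 1/3: fails.
(d) |A ∩ B| ≥ 10: fails.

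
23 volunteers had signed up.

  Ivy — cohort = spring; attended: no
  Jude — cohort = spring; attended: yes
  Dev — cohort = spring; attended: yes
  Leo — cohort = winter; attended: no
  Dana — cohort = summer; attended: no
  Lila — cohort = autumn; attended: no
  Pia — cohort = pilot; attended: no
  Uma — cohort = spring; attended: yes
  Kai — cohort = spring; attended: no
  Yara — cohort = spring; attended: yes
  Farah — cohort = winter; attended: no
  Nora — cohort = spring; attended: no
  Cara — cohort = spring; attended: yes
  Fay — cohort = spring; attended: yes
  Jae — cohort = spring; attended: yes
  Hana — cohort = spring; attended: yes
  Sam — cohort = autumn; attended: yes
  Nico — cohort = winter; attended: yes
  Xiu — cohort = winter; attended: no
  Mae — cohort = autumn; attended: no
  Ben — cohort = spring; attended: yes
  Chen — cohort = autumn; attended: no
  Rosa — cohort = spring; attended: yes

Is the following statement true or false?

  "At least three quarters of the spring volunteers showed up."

True

Truth condition: |A ∩ B| / |A| ≥ 3/4.
A (the restrictor) = {Ivy, Jude, Dev, Uma, Kai, Yara, Nora, Cara, Fay, Jae, Hana, Ben, Rosa}, |A| = 13.
A ∩ B = {Jude, Dev, Uma, Yara, Cara, Fay, Jae, Hana, Ben, Rosa}, so |A ∩ B| = 10.
A ∖ B = {Ivy, Kai, Nora}, so |A ∖ B| = 3.
|A ∩ B|/|A| = 10/13, so the statement is true.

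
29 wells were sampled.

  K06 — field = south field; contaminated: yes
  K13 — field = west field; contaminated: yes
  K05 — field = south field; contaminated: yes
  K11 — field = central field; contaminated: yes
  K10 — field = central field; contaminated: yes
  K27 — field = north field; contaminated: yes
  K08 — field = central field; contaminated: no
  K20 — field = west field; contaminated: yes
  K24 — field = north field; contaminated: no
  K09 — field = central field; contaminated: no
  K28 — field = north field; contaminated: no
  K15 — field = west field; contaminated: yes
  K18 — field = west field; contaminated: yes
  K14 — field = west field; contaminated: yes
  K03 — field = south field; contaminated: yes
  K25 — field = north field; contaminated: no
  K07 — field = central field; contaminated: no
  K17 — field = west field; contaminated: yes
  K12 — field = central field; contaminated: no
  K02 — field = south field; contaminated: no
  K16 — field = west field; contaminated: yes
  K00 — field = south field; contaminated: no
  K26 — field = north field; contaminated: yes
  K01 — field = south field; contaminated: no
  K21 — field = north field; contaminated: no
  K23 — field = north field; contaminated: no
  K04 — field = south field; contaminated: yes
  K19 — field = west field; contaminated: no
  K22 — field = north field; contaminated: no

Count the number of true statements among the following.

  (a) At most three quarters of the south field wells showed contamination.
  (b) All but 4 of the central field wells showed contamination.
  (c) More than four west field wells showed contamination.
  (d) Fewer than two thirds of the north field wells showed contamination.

4

(a) south field: |A| = 7, |A ∩ B| = 4; needs |A ∩ B| / |A| ≤ 3/4 — true.
(b) central field: |A| = 6, |A ∩ B| = 2; needs |A ∖ B| = 4 — true.
(c) west field: |A| = 8, |A ∩ B| = 7; needs |A ∩ B| > 4 — true.
(d) north field: |A| = 8, |A ∩ B| = 2; needs |A ∩ B| / |A| < 2/3 — true.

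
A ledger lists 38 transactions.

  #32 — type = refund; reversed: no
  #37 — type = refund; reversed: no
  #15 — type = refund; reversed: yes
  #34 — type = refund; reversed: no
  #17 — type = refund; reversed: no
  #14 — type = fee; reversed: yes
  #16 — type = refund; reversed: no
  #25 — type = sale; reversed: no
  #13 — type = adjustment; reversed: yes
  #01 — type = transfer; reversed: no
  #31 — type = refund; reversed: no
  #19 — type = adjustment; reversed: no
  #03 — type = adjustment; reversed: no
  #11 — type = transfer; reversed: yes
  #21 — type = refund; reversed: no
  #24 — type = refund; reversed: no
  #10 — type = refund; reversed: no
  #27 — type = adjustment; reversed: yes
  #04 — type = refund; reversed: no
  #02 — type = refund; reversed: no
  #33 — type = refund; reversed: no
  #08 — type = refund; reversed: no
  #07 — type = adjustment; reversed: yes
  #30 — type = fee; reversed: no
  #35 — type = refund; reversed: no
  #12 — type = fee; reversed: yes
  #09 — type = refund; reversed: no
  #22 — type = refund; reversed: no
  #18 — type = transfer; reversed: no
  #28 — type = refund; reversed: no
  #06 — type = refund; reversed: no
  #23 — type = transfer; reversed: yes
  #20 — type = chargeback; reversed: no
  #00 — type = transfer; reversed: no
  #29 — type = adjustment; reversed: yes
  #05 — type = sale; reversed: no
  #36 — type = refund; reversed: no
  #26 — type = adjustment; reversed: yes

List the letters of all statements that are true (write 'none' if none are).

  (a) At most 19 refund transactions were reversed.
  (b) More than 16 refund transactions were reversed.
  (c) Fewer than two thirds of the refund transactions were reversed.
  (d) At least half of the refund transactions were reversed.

|A| = 20, |A ∩ B| = 1, |A ∖ B| = 19.
(a) |A ∩ B| ≤ 19: holds.
(b) |A ∩ B| > 16: fails.
(c) |A ∩ B| / |A| < 2/3: holds.
(d) |A ∩ B| ≥ |A ∖ B|: fails.

(a), (c)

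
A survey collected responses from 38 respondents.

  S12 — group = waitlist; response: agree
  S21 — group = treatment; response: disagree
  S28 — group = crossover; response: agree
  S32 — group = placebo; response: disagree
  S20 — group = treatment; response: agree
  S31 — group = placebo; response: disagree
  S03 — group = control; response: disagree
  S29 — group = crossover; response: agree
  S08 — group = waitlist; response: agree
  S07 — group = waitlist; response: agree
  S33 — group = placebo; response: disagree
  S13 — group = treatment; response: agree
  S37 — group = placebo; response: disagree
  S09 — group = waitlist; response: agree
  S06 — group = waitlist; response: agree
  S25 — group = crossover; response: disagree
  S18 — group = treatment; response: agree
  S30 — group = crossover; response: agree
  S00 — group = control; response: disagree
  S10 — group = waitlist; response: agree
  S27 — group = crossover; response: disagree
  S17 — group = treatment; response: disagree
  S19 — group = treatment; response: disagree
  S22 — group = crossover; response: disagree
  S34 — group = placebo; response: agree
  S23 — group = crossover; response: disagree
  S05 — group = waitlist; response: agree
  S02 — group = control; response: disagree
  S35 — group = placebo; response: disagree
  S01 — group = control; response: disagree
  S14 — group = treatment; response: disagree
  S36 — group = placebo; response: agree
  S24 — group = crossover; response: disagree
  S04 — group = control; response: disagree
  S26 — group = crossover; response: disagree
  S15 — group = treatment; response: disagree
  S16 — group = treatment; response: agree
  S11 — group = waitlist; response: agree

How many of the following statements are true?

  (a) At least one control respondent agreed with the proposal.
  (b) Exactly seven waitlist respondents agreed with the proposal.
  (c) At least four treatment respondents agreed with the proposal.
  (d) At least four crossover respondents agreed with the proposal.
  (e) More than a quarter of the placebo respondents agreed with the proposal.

(a) control: |A| = 5, |A ∩ B| = 0; needs A ∩ B ≠ ∅ (|A ∩ B| ≥ 1) — false.
(b) waitlist: |A| = 8, |A ∩ B| = 8; needs |A ∩ B| = 7 — false.
(c) treatment: |A| = 9, |A ∩ B| = 4; needs |A ∩ B| ≥ 4 — true.
(d) crossover: |A| = 9, |A ∩ B| = 3; needs |A ∩ B| ≥ 4 — false.
(e) placebo: |A| = 7, |A ∩ B| = 2; needs |A ∩ B| / |A| > 1/4 — true.

2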